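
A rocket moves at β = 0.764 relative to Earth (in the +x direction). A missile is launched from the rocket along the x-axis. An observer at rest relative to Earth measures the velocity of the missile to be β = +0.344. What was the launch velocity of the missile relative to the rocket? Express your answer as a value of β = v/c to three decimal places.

Invert the composition law: u' = (u − v)/(1 − uv/c²).
u' = (0.344 − 0.764) / (1 − (0.344)(0.764)) = -0.4200/0.7372 = -0.5697.

β = -0.570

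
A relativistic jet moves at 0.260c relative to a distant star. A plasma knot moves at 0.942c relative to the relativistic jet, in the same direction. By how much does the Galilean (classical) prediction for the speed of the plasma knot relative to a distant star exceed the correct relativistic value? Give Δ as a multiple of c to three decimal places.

Galilean: u_cl = 0.942 + 0.260 = 1.2020.
Relativistic: u_rel = (0.942 + 0.260) / (1 + 0.942·0.260) = 1.2020/1.2449 = 0.9655.
Δ = 1.2020 − 0.9655 = 0.2365.
(The classical prediction exceeds c; the relativistic result does not.)

Δ = 0.236c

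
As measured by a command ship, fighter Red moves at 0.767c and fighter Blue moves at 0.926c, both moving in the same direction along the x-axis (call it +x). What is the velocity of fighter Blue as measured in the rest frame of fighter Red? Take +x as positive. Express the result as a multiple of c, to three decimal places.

+0.549c

β_A = 0.767, β_B = 0.926.
Transform to A's frame with the inverse velocity-addition law: u' = (u − v)/(1 − uv/c²), taking u = β_B and v = β_A.
u' = (0.926 − 0.767) / (1 − (0.767)(0.926)) = 0.1590/0.2898 = 0.5487.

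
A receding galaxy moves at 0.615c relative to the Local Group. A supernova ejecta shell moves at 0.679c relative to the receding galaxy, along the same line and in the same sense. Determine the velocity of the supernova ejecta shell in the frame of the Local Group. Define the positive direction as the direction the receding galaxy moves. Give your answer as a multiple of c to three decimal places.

With v = 0.615 and u' = 0.679 (in units of c),
u = (u' + v)/(1 + u'v/c²):
u = (0.679 + 0.615) / (1 + 0.679·0.615) = 1.2940/1.4176 = 0.9128

0.913c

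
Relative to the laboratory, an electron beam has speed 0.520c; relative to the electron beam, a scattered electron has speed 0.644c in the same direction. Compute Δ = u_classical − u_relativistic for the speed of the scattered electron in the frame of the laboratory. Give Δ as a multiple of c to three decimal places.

Galilean: u_cl = 0.644 + 0.520 = 1.1640.
Relativistic: u_rel = (0.644 + 0.520) / (1 + 0.644·0.520) = 1.1640/1.3349 = 0.8720.
Δ = 1.1640 − 0.8720 = 0.2920.
(The classical prediction exceeds c; the relativistic result does not.)

Δ = 0.292c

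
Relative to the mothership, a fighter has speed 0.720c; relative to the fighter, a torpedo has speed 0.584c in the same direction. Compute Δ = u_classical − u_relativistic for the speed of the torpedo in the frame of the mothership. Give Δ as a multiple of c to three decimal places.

Δ = 0.386c

Galilean: u_cl = 0.584 + 0.720 = 1.3040.
Relativistic: u_rel = (0.584 + 0.720) / (1 + 0.584·0.720) = 1.3040/1.4205 = 0.9180.
Δ = 1.3040 − 0.9180 = 0.3860.
(The classical prediction exceeds c; the relativistic result does not.)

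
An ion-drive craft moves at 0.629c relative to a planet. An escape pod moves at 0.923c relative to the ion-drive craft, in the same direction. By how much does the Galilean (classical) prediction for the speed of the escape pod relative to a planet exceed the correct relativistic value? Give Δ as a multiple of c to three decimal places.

Δ = 0.570c

Galilean: u_cl = 0.923 + 0.629 = 1.5520.
Relativistic: u_rel = (0.923 + 0.629) / (1 + 0.923·0.629) = 1.5520/1.5806 = 0.9819.
Δ = 1.5520 − 0.9819 = 0.5701.
(The classical prediction exceeds c; the relativistic result does not.)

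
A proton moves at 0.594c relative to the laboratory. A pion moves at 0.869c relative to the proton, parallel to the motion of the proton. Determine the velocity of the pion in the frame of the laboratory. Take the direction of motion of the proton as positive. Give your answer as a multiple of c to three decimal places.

0.965c

With v = 0.594 and u' = 0.869 (in units of c),
u = (u' + v)/(1 + u'v/c²):
u = (0.869 + 0.594) / (1 + 0.869·0.594) = 1.4630/1.5162 = 0.9649
(Galilean addition would give +1.463c, exceeding c.)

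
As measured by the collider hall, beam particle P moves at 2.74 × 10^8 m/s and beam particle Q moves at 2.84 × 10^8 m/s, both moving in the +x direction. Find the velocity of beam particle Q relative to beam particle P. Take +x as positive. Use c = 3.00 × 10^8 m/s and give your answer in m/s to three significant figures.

β_A = 0.913, β_B = 0.947 (dividing each by c = 3.00 × 10^8 m/s).
Transform to A's frame with the inverse velocity-addition law: u' = (u − v)/(1 − uv/c²), taking u = β_B and v = β_A.
u' = (0.947 − 0.913) / (1 − (0.913)(0.947)) = 0.0333/0.1354 = 0.2462.
u' = 0.2462 × 3.00 × 10^8 m/s.

+7.39 × 10^7 m/s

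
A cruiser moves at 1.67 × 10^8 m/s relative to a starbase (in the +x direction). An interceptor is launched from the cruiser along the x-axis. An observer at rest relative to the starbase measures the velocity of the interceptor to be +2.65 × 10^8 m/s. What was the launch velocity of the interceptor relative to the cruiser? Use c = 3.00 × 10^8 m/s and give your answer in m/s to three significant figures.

v = 0.557c, u = 0.883c.
Invert the composition law: u' = (u − v)/(1 − uv/c²).
u' = (0.883 − 0.557) / (1 − (0.883)(0.557)) = 0.3267/0.5083 = 0.6427.
u' = 0.6427 × 3.00 × 10^8 m/s.

+1.93 × 10^8 m/s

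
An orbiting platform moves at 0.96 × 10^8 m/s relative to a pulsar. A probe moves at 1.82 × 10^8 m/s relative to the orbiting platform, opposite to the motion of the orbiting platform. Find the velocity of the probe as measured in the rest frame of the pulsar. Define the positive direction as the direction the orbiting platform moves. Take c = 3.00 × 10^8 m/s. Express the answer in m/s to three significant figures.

-1.07 × 10^8 m/s

In units of c (dividing by 3.00 × 10^8 m/s): v = 0.320, u' = -0.607.
u = (u' + v)/(1 + u'v/c²):
u = (-0.607 + 0.320) / (1 + (-0.607)·0.320) = -0.2867/0.8059 = -0.3557
(Galilean addition would give -0.287c.)
Converting back: u = -0.3557 × 3.00 × 10^8 m/s.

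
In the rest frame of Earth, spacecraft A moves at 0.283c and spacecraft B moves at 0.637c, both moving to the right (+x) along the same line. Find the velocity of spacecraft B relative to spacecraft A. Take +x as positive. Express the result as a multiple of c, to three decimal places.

+0.432c

β_A = 0.283, β_B = 0.637.
Transform to A's frame with the inverse velocity-addition law: u' = (u − v)/(1 − uv/c²), taking u = β_B and v = β_A.
u' = (0.637 − 0.283) / (1 − (0.283)(0.637)) = 0.3540/0.8197 = 0.4319.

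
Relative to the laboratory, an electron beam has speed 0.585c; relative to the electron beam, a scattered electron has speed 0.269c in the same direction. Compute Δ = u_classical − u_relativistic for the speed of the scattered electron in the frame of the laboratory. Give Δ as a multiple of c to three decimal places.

Δ = 0.116c

Galilean: u_cl = 0.269 + 0.585 = 0.8540.
Relativistic: u_rel = (0.269 + 0.585) / (1 + 0.269·0.585) = 0.8540/1.1574 = 0.7379.
Δ = 0.8540 − 0.7379 = 0.1161.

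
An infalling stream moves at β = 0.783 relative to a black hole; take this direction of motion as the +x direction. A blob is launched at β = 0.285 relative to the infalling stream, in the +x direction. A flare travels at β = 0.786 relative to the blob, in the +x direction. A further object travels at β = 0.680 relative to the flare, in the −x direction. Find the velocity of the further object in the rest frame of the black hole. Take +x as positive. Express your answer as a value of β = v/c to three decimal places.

β = +0.918

Apply u = (u' + v)/(1 + u'v/c²) successively, working outward toward the black hole.
Start: velocity of the infalling stream relative to the black hole = 0.7830c.
Compose with the blob (u' = 0.285 in the infalling stream frame): u_1 = (0.285 + 0.783) / (1 + 0.285·0.783) = 1.0680/1.2232 = 0.8732.
Compose with the flare (u' = 0.786 in the blob frame): u_2 = (0.786 + 0.873) / (1 + 0.786·0.873) = 1.6592/1.6863 = 0.9839.
Compose with the further object (u' = -0.680 in the flare frame): u_3 = (-0.680 + 0.984) / (1 + (-0.680)·0.984) = 0.3039/0.3309 = 0.9183.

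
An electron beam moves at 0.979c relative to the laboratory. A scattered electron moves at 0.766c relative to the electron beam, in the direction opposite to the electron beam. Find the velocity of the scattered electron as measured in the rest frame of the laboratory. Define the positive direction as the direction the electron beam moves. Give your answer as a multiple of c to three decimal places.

With v = 0.979 and u' = -0.766 (in units of c),
u = (u' + v)/(1 + u'v/c²):
u = (-0.766 + 0.979) / (1 + (-0.766)·0.979) = 0.2130/0.2501 = 0.8517

+0.852c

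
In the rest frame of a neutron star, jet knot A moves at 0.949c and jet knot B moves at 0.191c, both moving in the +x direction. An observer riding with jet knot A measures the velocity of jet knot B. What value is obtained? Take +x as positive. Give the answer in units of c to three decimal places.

β_A = 0.949, β_B = 0.191.
Transform to A's frame with the inverse velocity-addition law: u' = (u − v)/(1 − uv/c²), taking u = β_B and v = β_A.
u' = (0.191 − 0.949) / (1 − (0.949)(0.191)) = -0.7580/0.8187 = -0.9258.

-0.926c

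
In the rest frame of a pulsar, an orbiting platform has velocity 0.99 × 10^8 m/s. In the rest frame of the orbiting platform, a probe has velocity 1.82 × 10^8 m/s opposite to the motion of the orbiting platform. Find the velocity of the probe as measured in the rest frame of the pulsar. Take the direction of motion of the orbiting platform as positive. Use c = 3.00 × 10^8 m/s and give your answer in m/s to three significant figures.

-1.04 × 10^8 m/s

In units of c (dividing by 3.00 × 10^8 m/s): v = 0.330, u' = -0.607.
u = (u' + v)/(1 + u'v/c²):
u = (-0.607 + 0.330) / (1 + (-0.607)·0.330) = -0.2767/0.7998 = -0.3459
(Galilean addition would give -0.277c.)
Converting back: u = -0.3459 × 3.00 × 10^8 m/s.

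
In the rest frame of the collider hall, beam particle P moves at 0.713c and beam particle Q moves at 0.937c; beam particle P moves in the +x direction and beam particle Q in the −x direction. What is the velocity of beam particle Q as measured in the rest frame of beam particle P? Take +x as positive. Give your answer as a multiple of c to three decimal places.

-0.989c

β_A = 0.713, β_B = -0.937.
Transform to A's frame with the inverse velocity-addition law: u' = (u − v)/(1 − uv/c²), taking u = β_B and v = β_A.
u' = (-0.937 − 0.713) / (1 − (0.713)(-0.937)) = -1.6500/1.6681 = -0.9892.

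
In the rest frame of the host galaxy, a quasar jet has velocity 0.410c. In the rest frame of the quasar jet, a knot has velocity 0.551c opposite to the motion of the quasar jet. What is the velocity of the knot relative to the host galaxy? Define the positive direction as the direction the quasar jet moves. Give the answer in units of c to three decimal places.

With v = 0.410 and u' = -0.551 (in units of c),
u = (u' + v)/(1 + u'v/c²):
u = (-0.551 + 0.410) / (1 + (-0.551)·0.410) = -0.1410/0.7741 = -0.1821
(Galilean addition would give -0.141c.)

-0.182c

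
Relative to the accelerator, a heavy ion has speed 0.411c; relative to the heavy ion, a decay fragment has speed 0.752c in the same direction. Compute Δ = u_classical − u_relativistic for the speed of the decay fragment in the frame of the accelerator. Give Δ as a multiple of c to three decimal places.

Δ = 0.275c

Galilean: u_cl = 0.752 + 0.411 = 1.1630.
Relativistic: u_rel = (0.752 + 0.411) / (1 + 0.752·0.411) = 1.1630/1.3091 = 0.8884.
Δ = 1.1630 − 0.8884 = 0.2746.
(The classical prediction exceeds c; the relativistic result does not.)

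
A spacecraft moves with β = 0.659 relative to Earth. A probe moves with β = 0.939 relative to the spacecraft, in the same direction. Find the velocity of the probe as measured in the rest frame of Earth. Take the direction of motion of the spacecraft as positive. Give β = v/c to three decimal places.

With v = 0.659 and u' = 0.939 (in units of c),
u = (u' + v)/(1 + u'v/c²):
u = (0.939 + 0.659) / (1 + 0.939·0.659) = 1.5980/1.6188 = 0.9872

β = 0.987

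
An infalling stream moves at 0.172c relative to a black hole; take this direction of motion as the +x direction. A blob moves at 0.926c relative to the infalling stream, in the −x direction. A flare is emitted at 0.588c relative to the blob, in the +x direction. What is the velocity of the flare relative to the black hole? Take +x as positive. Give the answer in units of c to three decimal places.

Apply u = (u' + v)/(1 + u'v/c²) successively, working outward toward the black hole.
Start: velocity of the infalling stream relative to the black hole = 0.1720c.
Compose with the blob (u' = -0.926 in the infalling stream frame): u_1 = (-0.926 + 0.172) / (1 + (-0.926)·0.172) = -0.7540/0.8407 = -0.8968.
Compose with the flare (u' = 0.588 in the blob frame): u_2 = (0.588 + (-0.897)) / (1 + 0.588·(-0.897)) = -0.3088/0.4727 = -0.6534.

-0.653c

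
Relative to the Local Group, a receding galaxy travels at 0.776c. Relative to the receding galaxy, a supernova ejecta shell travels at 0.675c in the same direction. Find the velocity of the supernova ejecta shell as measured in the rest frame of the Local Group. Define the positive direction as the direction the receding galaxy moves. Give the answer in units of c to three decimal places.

With v = 0.776 and u' = 0.675 (in units of c),
u = (u' + v)/(1 + u'v/c²):
u = (0.675 + 0.776) / (1 + 0.675·0.776) = 1.4510/1.5238 = 0.9522
(Galilean addition would give +1.451c, exceeding c.)

0.952c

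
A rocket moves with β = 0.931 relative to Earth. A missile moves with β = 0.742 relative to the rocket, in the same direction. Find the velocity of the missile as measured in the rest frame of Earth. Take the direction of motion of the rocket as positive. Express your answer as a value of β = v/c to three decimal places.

β = 0.989

With v = 0.931 and u' = 0.742 (in units of c),
u = (u' + v)/(1 + u'v/c²):
u = (0.742 + 0.931) / (1 + 0.742·0.931) = 1.6730/1.6908 = 0.9895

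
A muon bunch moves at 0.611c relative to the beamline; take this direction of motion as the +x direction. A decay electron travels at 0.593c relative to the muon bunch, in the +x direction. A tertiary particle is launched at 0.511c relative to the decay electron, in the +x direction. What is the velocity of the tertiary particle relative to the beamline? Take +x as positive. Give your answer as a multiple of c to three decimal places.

0.961c

Apply u = (u' + v)/(1 + u'v/c²) successively, working outward toward the beamline.
Start: velocity of the muon bunch relative to the beamline = 0.6110c.
Compose with the decay electron (u' = 0.593 in the muon bunch frame): u_1 = (0.593 + 0.611) / (1 + 0.593·0.611) = 1.2040/1.3623 = 0.8838.
Compose with the tertiary particle (u' = 0.511 in the decay electron frame): u_2 = (0.511 + 0.884) / (1 + 0.511·0.884) = 1.3948/1.4516 = 0.9609.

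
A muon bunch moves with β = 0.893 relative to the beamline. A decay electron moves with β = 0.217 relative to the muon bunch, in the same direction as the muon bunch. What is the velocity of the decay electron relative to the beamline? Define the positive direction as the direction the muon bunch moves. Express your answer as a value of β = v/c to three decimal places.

β = 0.930

With v = 0.893 and u' = 0.217 (in units of c),
u = (u' + v)/(1 + u'v/c²):
u = (0.217 + 0.893) / (1 + 0.217·0.893) = 1.1100/1.1938 = 0.9298
(Galilean addition would give +1.110c, exceeding c.)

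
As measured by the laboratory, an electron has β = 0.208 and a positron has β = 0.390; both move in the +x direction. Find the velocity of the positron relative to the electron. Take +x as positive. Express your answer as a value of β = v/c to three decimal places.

β_A = 0.208, β_B = 0.390.
Transform to A's frame with the inverse velocity-addition law: u' = (u − v)/(1 − uv/c²), taking u = β_B and v = β_A.
u' = (0.390 − 0.208) / (1 − (0.208)(0.390)) = 0.1820/0.9189 = 0.1981.

β = +0.198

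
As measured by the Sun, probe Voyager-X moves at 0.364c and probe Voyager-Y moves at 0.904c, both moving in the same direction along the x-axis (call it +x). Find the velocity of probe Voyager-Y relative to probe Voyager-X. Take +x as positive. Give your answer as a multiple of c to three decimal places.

+0.805c

β_A = 0.364, β_B = 0.904.
Transform to A's frame with the inverse velocity-addition law: u' = (u − v)/(1 − uv/c²), taking u = β_B and v = β_A.
u' = (0.904 − 0.364) / (1 − (0.364)(0.904)) = 0.5400/0.6709 = 0.8048.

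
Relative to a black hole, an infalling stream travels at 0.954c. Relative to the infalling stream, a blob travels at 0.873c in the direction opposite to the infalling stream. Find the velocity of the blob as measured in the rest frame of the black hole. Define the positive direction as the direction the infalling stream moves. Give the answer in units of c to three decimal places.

+0.485c

With v = 0.954 and u' = -0.873 (in units of c),
u = (u' + v)/(1 + u'v/c²):
u = (-0.873 + 0.954) / (1 + (-0.873)·0.954) = 0.0810/0.1672 = 0.4846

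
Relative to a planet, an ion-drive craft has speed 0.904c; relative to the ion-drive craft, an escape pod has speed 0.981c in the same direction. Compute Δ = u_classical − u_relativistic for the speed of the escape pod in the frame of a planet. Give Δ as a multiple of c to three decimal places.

Galilean: u_cl = 0.981 + 0.904 = 1.8850.
Relativistic: u_rel = (0.981 + 0.904) / (1 + 0.981·0.904) = 1.8850/1.8868 = 0.9990.
Δ = 1.8850 − 0.9990 = 0.8860.
(The classical prediction exceeds c; the relativistic result does not.)

Δ = 0.886c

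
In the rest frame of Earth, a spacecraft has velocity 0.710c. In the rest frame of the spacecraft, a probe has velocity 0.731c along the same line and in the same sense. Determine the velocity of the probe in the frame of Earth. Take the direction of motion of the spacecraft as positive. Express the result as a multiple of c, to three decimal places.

With v = 0.710 and u' = 0.731 (in units of c),
u = (u' + v)/(1 + u'v/c²):
u = (0.731 + 0.710) / (1 + 0.731·0.710) = 1.4410/1.5190 = 0.9486

0.949c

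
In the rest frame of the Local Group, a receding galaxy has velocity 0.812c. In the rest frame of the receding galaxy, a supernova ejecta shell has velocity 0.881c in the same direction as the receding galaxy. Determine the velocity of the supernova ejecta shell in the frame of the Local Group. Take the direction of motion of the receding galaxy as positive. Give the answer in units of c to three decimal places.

With v = 0.812 and u' = 0.881 (in units of c),
u = (u' + v)/(1 + u'v/c²):
u = (0.881 + 0.812) / (1 + 0.881·0.812) = 1.6930/1.7154 = 0.9870

0.987c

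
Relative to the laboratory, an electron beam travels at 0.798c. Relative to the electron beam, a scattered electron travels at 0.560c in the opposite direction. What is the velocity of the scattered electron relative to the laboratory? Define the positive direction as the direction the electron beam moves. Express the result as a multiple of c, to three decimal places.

With v = 0.798 and u' = -0.560 (in units of c),
u = (u' + v)/(1 + u'v/c²):
u = (-0.560 + 0.798) / (1 + (-0.560)·0.798) = 0.2380/0.5531 = 0.4303

+0.430c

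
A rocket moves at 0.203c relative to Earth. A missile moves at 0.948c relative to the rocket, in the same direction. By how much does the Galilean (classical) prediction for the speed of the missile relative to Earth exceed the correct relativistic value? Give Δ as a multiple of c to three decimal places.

Δ = 0.186c

Galilean: u_cl = 0.948 + 0.203 = 1.1510.
Relativistic: u_rel = (0.948 + 0.203) / (1 + 0.948·0.203) = 1.1510/1.1924 = 0.9652.
Δ = 1.1510 − 0.9652 = 0.1858.
(The classical prediction exceeds c; the relativistic result does not.)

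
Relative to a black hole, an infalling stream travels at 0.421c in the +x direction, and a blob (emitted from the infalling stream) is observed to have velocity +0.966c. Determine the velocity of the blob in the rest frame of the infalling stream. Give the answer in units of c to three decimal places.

Invert the composition law: u' = (u − v)/(1 − uv/c²).
u' = (0.966 − 0.421) / (1 − (0.966)(0.421)) = 0.5450/0.5933 = 0.9186.

+0.919c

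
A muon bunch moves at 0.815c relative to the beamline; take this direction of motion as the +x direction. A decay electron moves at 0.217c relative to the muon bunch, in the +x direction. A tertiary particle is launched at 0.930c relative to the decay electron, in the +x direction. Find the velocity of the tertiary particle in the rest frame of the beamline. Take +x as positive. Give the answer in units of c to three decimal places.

0.995c

Apply u = (u' + v)/(1 + u'v/c²) successively, working outward toward the beamline.
Start: velocity of the muon bunch relative to the beamline = 0.8150c.
Compose with the decay electron (u' = 0.217 in the muon bunch frame): u_1 = (0.217 + 0.815) / (1 + 0.217·0.815) = 1.0320/1.1769 = 0.8769.
Compose with the tertiary particle (u' = 0.930 in the decay electron frame): u_2 = (0.930 + 0.877) / (1 + 0.930·0.877) = 1.8069/1.8155 = 0.9953.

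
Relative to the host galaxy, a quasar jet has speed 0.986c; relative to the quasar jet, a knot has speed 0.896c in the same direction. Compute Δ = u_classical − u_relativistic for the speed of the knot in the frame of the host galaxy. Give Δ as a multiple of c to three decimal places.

Δ = 0.883c

Galilean: u_cl = 0.896 + 0.986 = 1.8820.
Relativistic: u_rel = (0.896 + 0.986) / (1 + 0.896·0.986) = 1.8820/1.8835 = 0.9992.
Δ = 1.8820 − 0.9992 = 0.8828.
(The classical prediction exceeds c; the relativistic result does not.)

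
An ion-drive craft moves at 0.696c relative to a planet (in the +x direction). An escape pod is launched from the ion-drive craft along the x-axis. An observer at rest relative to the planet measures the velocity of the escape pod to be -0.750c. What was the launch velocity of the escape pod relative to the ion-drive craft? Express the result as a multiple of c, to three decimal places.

-0.950c

Invert the composition law: u' = (u − v)/(1 − uv/c²).
u' = (-0.750 − 0.696) / (1 − (-0.750)(0.696)) = -1.4460/1.5220 = -0.9501.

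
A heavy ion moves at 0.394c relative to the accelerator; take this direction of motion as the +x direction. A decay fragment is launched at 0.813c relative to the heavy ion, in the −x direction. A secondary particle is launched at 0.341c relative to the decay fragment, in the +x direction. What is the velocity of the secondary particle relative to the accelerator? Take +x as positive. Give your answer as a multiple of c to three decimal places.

-0.349c

Apply u = (u' + v)/(1 + u'v/c²) successively, working outward toward the accelerator.
Start: velocity of the heavy ion relative to the accelerator = 0.3940c.
Compose with the decay fragment (u' = -0.813 in the heavy ion frame): u_1 = (-0.813 + 0.394) / (1 + (-0.813)·0.394) = -0.4190/0.6797 = -0.6165.
Compose with the secondary particle (u' = 0.341 in the decay fragment frame): u_2 = (0.341 + (-0.616)) / (1 + 0.341·(-0.616)) = -0.2755/0.7898 = -0.3488.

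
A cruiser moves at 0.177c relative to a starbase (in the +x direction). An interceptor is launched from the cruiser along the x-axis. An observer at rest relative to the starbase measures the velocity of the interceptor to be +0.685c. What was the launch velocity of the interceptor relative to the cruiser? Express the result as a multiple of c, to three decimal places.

Invert the composition law: u' = (u − v)/(1 − uv/c²).
u' = (0.685 − 0.177) / (1 − (0.685)(0.177)) = 0.5080/0.8788 = 0.5781.

+0.578c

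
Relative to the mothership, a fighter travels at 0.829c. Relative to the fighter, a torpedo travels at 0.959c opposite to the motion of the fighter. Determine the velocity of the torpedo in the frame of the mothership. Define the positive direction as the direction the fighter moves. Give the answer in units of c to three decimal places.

With v = 0.829 and u' = -0.959 (in units of c),
u = (u' + v)/(1 + u'v/c²):
u = (-0.959 + 0.829) / (1 + (-0.959)·0.829) = -0.1300/0.2050 = -0.6342

-0.634c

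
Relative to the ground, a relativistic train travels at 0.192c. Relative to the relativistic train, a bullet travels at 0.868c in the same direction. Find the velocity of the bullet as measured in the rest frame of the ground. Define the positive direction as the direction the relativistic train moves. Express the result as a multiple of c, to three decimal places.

With v = 0.192 and u' = 0.868 (in units of c),
u = (u' + v)/(1 + u'v/c²):
u = (0.868 + 0.192) / (1 + 0.868·0.192) = 1.0600/1.1667 = 0.9086
(Galilean addition would give +1.060c, exceeding c.)

0.909c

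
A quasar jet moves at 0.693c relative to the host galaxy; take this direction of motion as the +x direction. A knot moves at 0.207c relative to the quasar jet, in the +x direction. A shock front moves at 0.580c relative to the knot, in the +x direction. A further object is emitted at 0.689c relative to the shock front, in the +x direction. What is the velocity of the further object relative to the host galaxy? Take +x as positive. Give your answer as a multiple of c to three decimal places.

Apply u = (u' + v)/(1 + u'v/c²) successively, working outward toward the host galaxy.
Start: velocity of the quasar jet relative to the host galaxy = 0.6930c.
Compose with the knot (u' = 0.207 in the quasar jet frame): u_1 = (0.207 + 0.693) / (1 + 0.207·0.693) = 0.9000/1.1435 = 0.7871.
Compose with the shock front (u' = 0.580 in the knot frame): u_2 = (0.580 + 0.787) / (1 + 0.580·0.787) = 1.3671/1.4565 = 0.9386.
Compose with the further object (u' = 0.689 in the shock front frame): u_3 = (0.689 + 0.939) / (1 + 0.689·0.939) = 1.6276/1.6467 = 0.9884.

0.988c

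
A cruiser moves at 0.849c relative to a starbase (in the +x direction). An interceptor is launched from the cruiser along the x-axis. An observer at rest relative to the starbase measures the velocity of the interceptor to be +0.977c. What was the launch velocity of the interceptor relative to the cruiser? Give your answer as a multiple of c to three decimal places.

+0.751c

Invert the composition law: u' = (u − v)/(1 − uv/c²).
u' = (0.977 − 0.849) / (1 − (0.977)(0.849)) = 0.1280/0.1705 = 0.7506.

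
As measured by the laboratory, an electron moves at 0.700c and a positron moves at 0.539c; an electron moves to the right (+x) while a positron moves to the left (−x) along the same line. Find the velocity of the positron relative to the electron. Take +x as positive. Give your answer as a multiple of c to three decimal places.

-0.900c

β_A = 0.700, β_B = -0.539.
Transform to A's frame with the inverse velocity-addition law: u' = (u − v)/(1 − uv/c²), taking u = β_B and v = β_A.
u' = (-0.539 − 0.700) / (1 − (0.700)(-0.539)) = -1.2390/1.3773 = -0.8996.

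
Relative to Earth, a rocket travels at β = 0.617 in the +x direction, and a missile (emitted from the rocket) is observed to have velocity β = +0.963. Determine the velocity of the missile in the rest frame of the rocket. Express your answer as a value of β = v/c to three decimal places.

β = +0.853

Invert the composition law: u' = (u − v)/(1 − uv/c²).
u' = (0.963 − 0.617) / (1 − (0.963)(0.617)) = 0.3460/0.4058 = 0.8526.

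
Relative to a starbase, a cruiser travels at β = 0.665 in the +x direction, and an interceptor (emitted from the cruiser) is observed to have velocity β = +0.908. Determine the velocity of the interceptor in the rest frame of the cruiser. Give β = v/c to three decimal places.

Invert the composition law: u' = (u − v)/(1 − uv/c²).
u' = (0.908 − 0.665) / (1 − (0.908)(0.665)) = 0.2430/0.3962 = 0.6134.

β = +0.613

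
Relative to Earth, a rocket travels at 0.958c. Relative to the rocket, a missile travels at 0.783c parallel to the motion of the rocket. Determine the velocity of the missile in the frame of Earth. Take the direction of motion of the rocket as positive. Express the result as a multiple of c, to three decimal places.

0.995c

With v = 0.958 and u' = 0.783 (in units of c),
u = (u' + v)/(1 + u'v/c²):
u = (0.783 + 0.958) / (1 + 0.783·0.958) = 1.7410/1.7501 = 0.9948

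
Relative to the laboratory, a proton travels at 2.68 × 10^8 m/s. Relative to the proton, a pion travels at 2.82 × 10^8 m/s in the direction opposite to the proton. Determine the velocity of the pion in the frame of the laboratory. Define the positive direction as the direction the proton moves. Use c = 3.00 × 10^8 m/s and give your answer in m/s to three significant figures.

-8.74 × 10^7 m/s

In units of c (dividing by 3.00 × 10^8 m/s): v = 0.893, u' = -0.940.
u = (u' + v)/(1 + u'v/c²):
u = (-0.940 + 0.893) / (1 + (-0.940)·0.893) = -0.0467/0.1603 = -0.2912
Converting back: u = -0.2912 × 3.00 × 10^8 m/s.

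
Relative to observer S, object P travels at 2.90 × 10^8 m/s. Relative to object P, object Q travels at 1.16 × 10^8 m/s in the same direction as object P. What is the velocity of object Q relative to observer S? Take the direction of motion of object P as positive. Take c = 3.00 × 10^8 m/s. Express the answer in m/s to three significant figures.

2.96 × 10^8 m/s

In units of c (dividing by 3.00 × 10^8 m/s): v = 0.967, u' = 0.387.
u = (u' + v)/(1 + u'v/c²):
u = (0.387 + 0.967) / (1 + 0.387·0.967) = 1.3533/1.3738 = 0.9851
Converting back: u = 0.9851 × 3.00 × 10^8 m/s.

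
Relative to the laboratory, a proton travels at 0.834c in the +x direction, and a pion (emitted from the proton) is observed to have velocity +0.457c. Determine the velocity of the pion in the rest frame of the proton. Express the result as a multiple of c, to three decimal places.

-0.609c

Invert the composition law: u' = (u − v)/(1 − uv/c²).
u' = (0.457 − 0.834) / (1 − (0.457)(0.834)) = -0.3770/0.6189 = -0.6092.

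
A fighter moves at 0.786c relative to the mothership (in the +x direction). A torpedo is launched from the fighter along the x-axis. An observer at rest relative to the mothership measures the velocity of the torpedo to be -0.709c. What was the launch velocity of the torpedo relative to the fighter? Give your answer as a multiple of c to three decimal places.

Invert the composition law: u' = (u − v)/(1 − uv/c²).
u' = (-0.709 − 0.786) / (1 − (-0.709)(0.786)) = -1.4950/1.5573 = -0.9600.

-0.960c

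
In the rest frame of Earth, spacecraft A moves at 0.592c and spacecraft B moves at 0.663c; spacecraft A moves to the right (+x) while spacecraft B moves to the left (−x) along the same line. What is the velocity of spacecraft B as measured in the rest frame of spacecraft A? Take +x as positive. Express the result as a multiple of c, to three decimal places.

-0.901c

β_A = 0.592, β_B = -0.663.
Transform to A's frame with the inverse velocity-addition law: u' = (u − v)/(1 − uv/c²), taking u = β_B and v = β_A.
u' = (-0.663 − 0.592) / (1 − (0.592)(-0.663)) = -1.2550/1.3925 = -0.9013.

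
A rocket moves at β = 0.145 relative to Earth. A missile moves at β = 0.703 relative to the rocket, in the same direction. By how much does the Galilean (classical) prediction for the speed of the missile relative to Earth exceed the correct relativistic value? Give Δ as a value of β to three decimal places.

Δ = 0.078

Galilean: u_cl = 0.703 + 0.145 = 0.8480.
Relativistic: u_rel = (0.703 + 0.145) / (1 + 0.703·0.145) = 0.8480/1.1019 = 0.7696.
Δ = 0.8480 − 0.7696 = 0.0784.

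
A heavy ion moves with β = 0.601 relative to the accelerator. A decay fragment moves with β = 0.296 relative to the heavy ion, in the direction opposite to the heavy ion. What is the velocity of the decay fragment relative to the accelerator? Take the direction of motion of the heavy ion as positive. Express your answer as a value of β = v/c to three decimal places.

β = +0.371

With v = 0.601 and u' = -0.296 (in units of c),
u = (u' + v)/(1 + u'v/c²):
u = (-0.296 + 0.601) / (1 + (-0.296)·0.601) = 0.3050/0.8221 = 0.3710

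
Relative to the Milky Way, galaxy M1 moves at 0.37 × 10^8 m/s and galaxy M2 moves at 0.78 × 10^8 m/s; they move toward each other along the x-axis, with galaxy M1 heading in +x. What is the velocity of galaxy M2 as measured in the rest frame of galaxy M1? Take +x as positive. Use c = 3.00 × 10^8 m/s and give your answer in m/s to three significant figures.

β_A = 0.123, β_B = -0.260 (dividing each by c = 3.00 × 10^8 m/s).
Transform to A's frame with the inverse velocity-addition law: u' = (u − v)/(1 − uv/c²), taking u = β_B and v = β_A.
u' = (-0.260 − 0.123) / (1 − (0.123)(-0.260)) = -0.3833/1.0321 = -0.3714.
u' = -0.3714 × 3.00 × 10^8 m/s.

-1.11 × 10^8 m/s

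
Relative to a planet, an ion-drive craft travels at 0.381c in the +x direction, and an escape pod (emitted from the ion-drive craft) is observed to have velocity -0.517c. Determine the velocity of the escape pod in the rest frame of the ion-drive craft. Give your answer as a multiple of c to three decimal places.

Invert the composition law: u' = (u − v)/(1 − uv/c²).
u' = (-0.517 − 0.381) / (1 − (-0.517)(0.381)) = -0.8980/1.1970 = -0.7502.

-0.750c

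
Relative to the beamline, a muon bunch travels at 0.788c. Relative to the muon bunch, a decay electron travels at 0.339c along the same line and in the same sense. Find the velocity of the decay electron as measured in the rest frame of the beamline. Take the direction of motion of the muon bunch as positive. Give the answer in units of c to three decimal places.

0.889c

With v = 0.788 and u' = 0.339 (in units of c),
u = (u' + v)/(1 + u'v/c²):
u = (0.339 + 0.788) / (1 + 0.339·0.788) = 1.1270/1.2671 = 0.8894
(Galilean addition would give +1.127c, exceeding c.)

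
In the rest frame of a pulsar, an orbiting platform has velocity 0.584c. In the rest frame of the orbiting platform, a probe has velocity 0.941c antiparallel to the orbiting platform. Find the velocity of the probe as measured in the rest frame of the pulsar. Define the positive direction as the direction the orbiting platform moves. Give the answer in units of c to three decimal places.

-0.793c

With v = 0.584 and u' = -0.941 (in units of c),
u = (u' + v)/(1 + u'v/c²):
u = (-0.941 + 0.584) / (1 + (-0.941)·0.584) = -0.3570/0.4505 = -0.7925
(Galilean addition would give -0.357c.)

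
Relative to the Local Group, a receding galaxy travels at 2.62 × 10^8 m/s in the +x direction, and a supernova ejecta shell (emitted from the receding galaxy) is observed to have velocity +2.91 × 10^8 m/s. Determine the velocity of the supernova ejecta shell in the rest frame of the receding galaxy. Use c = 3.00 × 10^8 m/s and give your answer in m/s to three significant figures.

v = 0.873c, u = 0.970c.
Invert the composition law: u' = (u − v)/(1 − uv/c²).
u' = (0.970 − 0.873) / (1 − (0.970)(0.873)) = 0.0967/0.1529 = 0.6324.
u' = 0.6324 × 3.00 × 10^8 m/s.

+1.90 × 10^8 m/s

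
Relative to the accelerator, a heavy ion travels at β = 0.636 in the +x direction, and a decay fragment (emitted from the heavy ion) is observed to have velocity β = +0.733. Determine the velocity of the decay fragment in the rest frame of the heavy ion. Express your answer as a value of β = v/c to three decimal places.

Invert the composition law: u' = (u − v)/(1 − uv/c²).
u' = (0.733 − 0.636) / (1 − (0.733)(0.636)) = 0.0970/0.5338 = 0.1817.

β = +0.182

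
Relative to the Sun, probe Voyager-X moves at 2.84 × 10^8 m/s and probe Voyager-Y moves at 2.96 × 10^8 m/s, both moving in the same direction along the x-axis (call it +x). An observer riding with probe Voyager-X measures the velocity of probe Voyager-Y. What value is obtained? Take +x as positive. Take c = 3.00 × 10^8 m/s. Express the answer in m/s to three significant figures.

+1.82 × 10^8 m/s

β_A = 0.947, β_B = 0.987 (dividing each by c = 3.00 × 10^8 m/s).
Transform to A's frame with the inverse velocity-addition law: u' = (u − v)/(1 − uv/c²), taking u = β_B and v = β_A.
u' = (0.987 − 0.947) / (1 − (0.947)(0.987)) = 0.0400/0.0660 = 0.6065.
u' = 0.6065 × 3.00 × 10^8 m/s.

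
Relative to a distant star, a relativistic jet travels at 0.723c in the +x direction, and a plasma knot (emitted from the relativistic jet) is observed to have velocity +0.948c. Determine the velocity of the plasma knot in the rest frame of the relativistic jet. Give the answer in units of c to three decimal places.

Invert the composition law: u' = (u − v)/(1 − uv/c²).
u' = (0.948 − 0.723) / (1 − (0.948)(0.723)) = 0.2250/0.3146 = 0.7152.

+0.715c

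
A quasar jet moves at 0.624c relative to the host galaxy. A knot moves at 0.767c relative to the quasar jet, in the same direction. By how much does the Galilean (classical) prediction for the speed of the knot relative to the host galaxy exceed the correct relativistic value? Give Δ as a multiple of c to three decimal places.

Galilean: u_cl = 0.767 + 0.624 = 1.3910.
Relativistic: u_rel = (0.767 + 0.624) / (1 + 0.767·0.624) = 1.3910/1.4786 = 0.9407.
Δ = 1.3910 − 0.9407 = 0.4503.
(The classical prediction exceeds c; the relativistic result does not.)

Δ = 0.450c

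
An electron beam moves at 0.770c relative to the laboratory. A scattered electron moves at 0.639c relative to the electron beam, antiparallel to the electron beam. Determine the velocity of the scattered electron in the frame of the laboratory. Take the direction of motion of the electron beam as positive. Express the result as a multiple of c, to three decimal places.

+0.258c

With v = 0.770 and u' = -0.639 (in units of c),
u = (u' + v)/(1 + u'v/c²):
u = (-0.639 + 0.770) / (1 + (-0.639)·0.770) = 0.1310/0.5080 = 0.2579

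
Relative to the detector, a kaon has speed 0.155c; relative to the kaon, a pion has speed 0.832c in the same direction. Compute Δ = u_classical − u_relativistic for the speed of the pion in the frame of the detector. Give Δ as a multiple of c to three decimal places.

Δ = 0.113c

Galilean: u_cl = 0.832 + 0.155 = 0.9870.
Relativistic: u_rel = (0.832 + 0.155) / (1 + 0.832·0.155) = 0.9870/1.1290 = 0.8743.
Δ = 0.9870 − 0.8743 = 0.1127.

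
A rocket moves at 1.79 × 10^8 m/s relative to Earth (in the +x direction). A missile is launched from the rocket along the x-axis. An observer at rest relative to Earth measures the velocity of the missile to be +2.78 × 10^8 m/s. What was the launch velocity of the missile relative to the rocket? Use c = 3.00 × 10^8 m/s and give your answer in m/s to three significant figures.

v = 0.597c, u = 0.927c.
Invert the composition law: u' = (u − v)/(1 − uv/c²).
u' = (0.927 − 0.597) / (1 − (0.927)(0.597)) = 0.3300/0.4471 = 0.7381.
u' = 0.7381 × 3.00 × 10^8 m/s.

+2.21 × 10^8 m/s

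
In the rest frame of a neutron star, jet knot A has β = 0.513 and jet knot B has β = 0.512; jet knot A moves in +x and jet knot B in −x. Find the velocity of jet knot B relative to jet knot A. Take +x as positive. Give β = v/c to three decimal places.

β = -0.812

β_A = 0.513, β_B = -0.512.
Transform to A's frame with the inverse velocity-addition law: u' = (u − v)/(1 − uv/c²), taking u = β_B and v = β_A.
u' = (-0.512 − 0.513) / (1 − (0.513)(-0.512)) = -1.0250/1.2627 = -0.8118.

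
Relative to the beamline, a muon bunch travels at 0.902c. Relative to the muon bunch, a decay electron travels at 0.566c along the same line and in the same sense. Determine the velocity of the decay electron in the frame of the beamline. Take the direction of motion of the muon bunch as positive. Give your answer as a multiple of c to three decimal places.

With v = 0.902 and u' = 0.566 (in units of c),
u = (u' + v)/(1 + u'v/c²):
u = (0.566 + 0.902) / (1 + 0.566·0.902) = 1.4680/1.5105 = 0.9718

0.972c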